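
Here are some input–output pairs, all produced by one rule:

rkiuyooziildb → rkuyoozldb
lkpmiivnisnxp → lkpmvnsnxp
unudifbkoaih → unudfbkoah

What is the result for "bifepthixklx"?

What's happening: remove every "i".
So "bifepthixklx" becomes "bfepthxklx".

bfepthxklx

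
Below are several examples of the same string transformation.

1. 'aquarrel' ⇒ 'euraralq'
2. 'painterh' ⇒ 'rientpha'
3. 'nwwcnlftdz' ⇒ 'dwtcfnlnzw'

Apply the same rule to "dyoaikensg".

The rule is to take characters alternately from the front and the back (1st, last, 2nd, 2nd-last, ...), then move the first 3 characters to the end (rotate left by 3).
Doing the same to "dyoaikensg": "sonaeikdgy".

sonaeikdgy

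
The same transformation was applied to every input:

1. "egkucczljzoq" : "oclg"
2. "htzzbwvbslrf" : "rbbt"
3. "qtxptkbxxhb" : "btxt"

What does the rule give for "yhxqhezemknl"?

Rule — keep one character in every 3, starting at position 2 (positions 2nd, 5th, 8th, ...), then swap the first and last characters.
Applying both steps to "yhxqhezemknl": "hhen", then "nheh".

nheh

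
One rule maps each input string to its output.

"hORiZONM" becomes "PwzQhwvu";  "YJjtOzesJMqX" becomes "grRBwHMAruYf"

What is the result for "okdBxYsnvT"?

The transformation: shift every letter 8 places forward in the alphabet (wrapping around), then flip the case of every letter.
On "okdBxYsnvT" that produces "WSLjFgAVDb".

WSLjFgAVDb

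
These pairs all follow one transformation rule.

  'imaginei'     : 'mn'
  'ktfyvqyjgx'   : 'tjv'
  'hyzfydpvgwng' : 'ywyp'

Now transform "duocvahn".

Rule — take characters alternately from the front and the back (1st, last, 2nd, 2nd-last, ...), then keep one character in every 3, starting at position 3 (positions 3rd, 6th, 9th, ...).
Applying both steps to "duocvahn": "dnuhoacv", then "ua".
(Check on "ktfyvqyjgx": → "kxtgfjyyvq" → "tjv" ✓)

ua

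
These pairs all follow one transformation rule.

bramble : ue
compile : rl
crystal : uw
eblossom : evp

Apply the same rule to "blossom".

In each case the input is transformed by: shift every letter 3 places forward in the alphabet (wrapping around), then keep one character in every 3, starting at position 2 (positions 2nd, 5th, 8th, ...).
So "blossom" becomes "ov".

ov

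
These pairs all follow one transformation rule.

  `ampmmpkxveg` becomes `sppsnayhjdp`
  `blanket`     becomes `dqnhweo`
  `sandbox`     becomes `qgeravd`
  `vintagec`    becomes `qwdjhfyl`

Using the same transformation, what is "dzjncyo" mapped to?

In each case the input is transformed by: move the first 2 characters to the end (rotate left by 2), then shift every letter 3 places forward in the alphabet (wrapping around).
For "dzjncyo" the result is "mqfbrgc".
(Check on "sandbox": → "ndboxsa" → "qgeravd" ✓)

mqfbrgc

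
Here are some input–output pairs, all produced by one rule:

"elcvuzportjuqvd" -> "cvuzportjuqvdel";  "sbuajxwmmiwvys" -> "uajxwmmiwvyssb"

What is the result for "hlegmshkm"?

egmshkmhl

Rule — move the first 2 characters to the end (rotate left by 2).
"hlegmshkm" → "egmshkmhl".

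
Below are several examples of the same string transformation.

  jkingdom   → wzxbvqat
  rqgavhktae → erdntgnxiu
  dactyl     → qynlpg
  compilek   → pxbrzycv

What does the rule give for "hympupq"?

The rule is to shift every letter 13 places forward in the alphabet (wrapping around) — i.e. ROT13, then take characters alternately from the front and the back (1st, last, 2nd, 2nd-last, ...).
For "hympupq", step one produces "ulzchcd"; step two turns that into "udlczhc".

udlczhc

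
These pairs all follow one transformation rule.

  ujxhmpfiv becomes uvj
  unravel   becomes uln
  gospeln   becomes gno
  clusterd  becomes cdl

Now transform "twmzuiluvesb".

tbw

The transformation: take characters alternately from the front and the back (1st, last, 2nd, 2nd-last, ...), then keep only the first 3 characters.
On "twmzuiluvesb": the first step gives "tbwsmezvuuil", and the second then gives "tbw".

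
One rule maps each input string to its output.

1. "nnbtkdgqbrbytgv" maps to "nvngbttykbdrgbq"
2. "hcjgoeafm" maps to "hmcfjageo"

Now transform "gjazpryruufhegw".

gwjgaezhpfruyur

The rule is to take characters alternately from the front and the back (1st, last, 2nd, 2nd-last, ...).
Doing the same to "gjazpryruufhegw": "gwjgaezhpfruyur".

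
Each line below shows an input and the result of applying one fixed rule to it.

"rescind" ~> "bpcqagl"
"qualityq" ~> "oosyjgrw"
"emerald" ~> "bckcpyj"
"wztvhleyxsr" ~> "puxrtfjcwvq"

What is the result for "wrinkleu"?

The transformation: shift every letter 2 places backward in the alphabet (wrapping around), then move the last character to the front.
Working it through for "wrinkleu": intermediate "upglijcs", final "supglijc".

supglijc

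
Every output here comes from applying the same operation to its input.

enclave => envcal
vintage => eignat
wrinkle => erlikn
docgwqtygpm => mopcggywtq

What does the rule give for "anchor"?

What's happening: take characters alternately from the front and the back (1st, last, 2nd, 2nd-last, ...), then delete the first character.
For "anchor", step one produces "arnoch"; step two turns that into "rnoch".

rnoch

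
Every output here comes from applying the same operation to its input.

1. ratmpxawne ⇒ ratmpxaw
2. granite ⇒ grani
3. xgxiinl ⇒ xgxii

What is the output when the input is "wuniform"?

Each output is the input with this applied: delete the last 2 characters.
"wuniform" → "wunifo".

wunifo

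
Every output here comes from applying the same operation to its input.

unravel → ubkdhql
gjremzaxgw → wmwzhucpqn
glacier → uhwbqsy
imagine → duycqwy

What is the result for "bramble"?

The rule is to shift every letter 10 places backward in the alphabet (wrapping around), then move the last 2 characters to the front (rotate right by 2).
Starting from "bramble": after the first operation, "rhqcrbu"; after the second, "burhqcr".

burhqcr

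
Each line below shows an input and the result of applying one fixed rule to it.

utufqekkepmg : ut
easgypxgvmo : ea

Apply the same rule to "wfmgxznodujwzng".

In each case the input is transformed by: keep only the first 2 characters.
"wfmgxznodujwzng" → "wf".

wf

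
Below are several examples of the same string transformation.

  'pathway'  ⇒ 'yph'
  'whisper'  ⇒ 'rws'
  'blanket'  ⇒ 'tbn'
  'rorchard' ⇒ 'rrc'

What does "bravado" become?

Each output is the input with this applied: keep one character in every 3, starting at position 1 (positions 1st, 4th, 7th, ...), then move the last character to the front.
On "bravado": the first step gives "bvo", and the second then gives "obv".

obv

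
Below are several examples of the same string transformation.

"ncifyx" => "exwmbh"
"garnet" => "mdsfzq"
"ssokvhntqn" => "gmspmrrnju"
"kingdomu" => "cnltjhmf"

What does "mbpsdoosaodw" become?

nrzncvlaorcn

Rule — shift every letter 1 place backward in the alphabet (wrapping around), then swap the front and back halves of the string.
On "mbpsdoosaodw": the first step gives "laorcnnrzncv", and the second then gives "nrzncvlaorcn".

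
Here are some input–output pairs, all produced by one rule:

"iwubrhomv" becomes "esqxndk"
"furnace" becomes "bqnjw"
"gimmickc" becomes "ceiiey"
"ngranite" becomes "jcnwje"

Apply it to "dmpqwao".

zilms

The rule is to delete the last 2 characters, then shift every letter 4 places backward in the alphabet (wrapping around).
Doing the same to "dmpqwao": "zilms".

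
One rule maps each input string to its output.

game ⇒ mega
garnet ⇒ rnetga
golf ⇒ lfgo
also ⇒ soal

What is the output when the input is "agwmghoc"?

wmghocag

The pattern: move the first 2 characters to the end (rotate left by 2).
Doing the same to "agwmghoc": "wmghocag".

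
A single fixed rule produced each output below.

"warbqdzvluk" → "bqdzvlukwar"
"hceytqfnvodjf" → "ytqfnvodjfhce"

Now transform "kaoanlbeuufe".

What's happening: move the first 3 characters to the end (rotate left by 3).
So "kaoanlbeuufe" becomes "anlbeuufekao".

anlbeuufekao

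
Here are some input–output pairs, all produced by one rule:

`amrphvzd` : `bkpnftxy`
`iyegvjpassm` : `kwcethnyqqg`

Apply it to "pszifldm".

The rule is to swap the first and last characters, then shift every letter 2 places backward in the alphabet (wrapping around).
For "pszifldm", step one produces "mszifldp"; step two turns that into "kqxgdjbn".

kqxgdjbn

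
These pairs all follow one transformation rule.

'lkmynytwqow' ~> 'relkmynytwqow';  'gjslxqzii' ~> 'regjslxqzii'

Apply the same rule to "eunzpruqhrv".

Each output is the input with this applied: prepend "re".
Doing the same to "eunzpruqhrv": "reeunzpruqhrv".

reeunzpruqhrv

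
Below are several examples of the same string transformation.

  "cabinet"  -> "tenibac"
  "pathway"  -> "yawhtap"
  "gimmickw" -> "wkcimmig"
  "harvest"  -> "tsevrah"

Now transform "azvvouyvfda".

adfvyuovvza

In each case the input is transformed by: reverse the string.
Applying that to "azvvouyvfda" gives "adfvyuovvza".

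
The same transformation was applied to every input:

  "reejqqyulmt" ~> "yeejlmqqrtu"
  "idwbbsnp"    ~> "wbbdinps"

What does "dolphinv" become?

vdhilnop

The transformation: sort the characters into alphabetical order, then move the last character to the front.
For "dolphinv", step one produces "dhilnopv"; step two turns that into "vdhilnop".
(Check on "idwbbsnp": → "bbdinpsw" → "wbbdinps" ✓)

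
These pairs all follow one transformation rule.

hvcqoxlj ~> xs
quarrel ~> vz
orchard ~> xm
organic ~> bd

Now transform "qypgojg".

The transformation: keep one character in every 3, starting at position 3 (positions 3rd, 6th, 9th, ...), then shift every letter 5 places backward in the alphabet (wrapping around).
On "qypgojg": the first step gives "pj", and the second then gives "ke".

ke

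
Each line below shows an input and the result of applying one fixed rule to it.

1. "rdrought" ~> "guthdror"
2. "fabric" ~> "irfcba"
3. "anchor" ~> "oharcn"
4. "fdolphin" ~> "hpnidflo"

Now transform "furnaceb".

The rule is to swap the front and back halves of the string, then swap each adjacent pair of characters (1↔2, 3↔4, ...).
For "furnaceb" the result is "cabeufnr".

cabeufnr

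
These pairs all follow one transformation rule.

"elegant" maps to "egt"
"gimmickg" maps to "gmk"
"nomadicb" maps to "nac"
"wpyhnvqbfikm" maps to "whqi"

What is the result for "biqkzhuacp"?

The pattern: keep one character in every 3, starting at position 1 (positions 1st, 4th, 7th, ...).
For "biqkzhuacp" the result is "bkup".

bkup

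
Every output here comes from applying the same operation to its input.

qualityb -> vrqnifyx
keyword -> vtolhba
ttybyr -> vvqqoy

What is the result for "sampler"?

pomjibx

What's happening: sort the characters into reverse alphabetical order, then shift every letter 3 places backward in the alphabet (wrapping around).
For "sampler", step one produces "srpmlea"; step two turns that into "pomjibx".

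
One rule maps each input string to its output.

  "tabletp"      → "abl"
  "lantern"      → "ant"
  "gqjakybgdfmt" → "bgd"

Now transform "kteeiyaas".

eiy

The rule is to move the last 3 characters to the front (rotate right by 3), then keep only the last 3 characters.
So "kteeiyaas" becomes "eiy".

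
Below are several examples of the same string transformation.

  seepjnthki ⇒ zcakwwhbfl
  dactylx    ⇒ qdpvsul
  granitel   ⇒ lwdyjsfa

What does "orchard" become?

sjvgjuz

The pattern: shift every letter 8 places backward in the alphabet (wrapping around), then move the last 3 characters to the front (rotate right by 3).
"orchard" → "gjuzsjv" → "sjvgjuz".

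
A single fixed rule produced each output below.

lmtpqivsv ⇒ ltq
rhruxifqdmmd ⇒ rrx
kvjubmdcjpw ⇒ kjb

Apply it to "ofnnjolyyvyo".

Looking at the pairs, the operation is to keep every other character starting from the first (positions 1st, 3rd, 5th, ...), then keep only the first 3 characters.
On "ofnnjolyyvyo": the first step gives "onjlyy", and the second then gives "onj".

onj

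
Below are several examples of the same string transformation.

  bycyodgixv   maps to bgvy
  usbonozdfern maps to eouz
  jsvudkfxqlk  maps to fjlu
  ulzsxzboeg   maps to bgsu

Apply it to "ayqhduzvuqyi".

In each case the input is transformed by: keep one character in every 3, starting at position 1 (positions 1st, 4th, 7th, ...), then sort the characters into alphabetical order.
On "ayqhduzvuqyi": the first step gives "ahzq", and the second then gives "ahqz".

ahqz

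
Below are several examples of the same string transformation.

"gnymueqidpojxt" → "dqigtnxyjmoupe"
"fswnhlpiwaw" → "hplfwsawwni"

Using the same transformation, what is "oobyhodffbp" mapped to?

Rule — take characters alternately from the front and the back (1st, last, 2nd, 2nd-last, ...), then move the last 3 characters to the front (rotate right by 3).
"oobyhodffbp" → "opobbfyfhdo" → "hdoopobbfyf".
(Check on "fswnhlpiwaw": → "fwsawwnihpl" → "hplfwsawwni" ✓)

hdoopobbfyf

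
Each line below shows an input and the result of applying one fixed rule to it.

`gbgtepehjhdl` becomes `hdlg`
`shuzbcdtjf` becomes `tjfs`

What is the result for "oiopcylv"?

The rule is to move the first character to the end, then keep only the last 4 characters.
Starting from "oiopcylv": after the first operation, "iopcylvo"; after the second, "ylvo".
(Check on "shuzbcdtjf": → "huzbcdtjfs" → "tjfs" ✓)

ylvo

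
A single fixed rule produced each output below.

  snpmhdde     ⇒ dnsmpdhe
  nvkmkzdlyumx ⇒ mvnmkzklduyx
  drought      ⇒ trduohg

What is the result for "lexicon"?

The pattern: swap each adjacent pair of characters (1↔2, 3↔4, ...), then move the last character to the front.
"lexicon" → "nelixoc".
(Check on "drought": → "rduohgt" → "trduohg" ✓)

nelixoc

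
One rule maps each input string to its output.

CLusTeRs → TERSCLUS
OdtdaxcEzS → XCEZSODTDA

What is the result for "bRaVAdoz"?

ADOZBRAV

Each output is the input with this applied: swap the front and back halves of the string, then convert every letter to uppercase.
Applying both steps to "bRaVAdoz": "AdozbRaV", then "ADOZBRAV".
(Check on "OdtdaxcEzS": → "xcEzSOdtda" → "XCEZSODTDA" ✓)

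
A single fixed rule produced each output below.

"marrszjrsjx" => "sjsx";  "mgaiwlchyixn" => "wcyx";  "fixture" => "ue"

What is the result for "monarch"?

rh

Looking at the pairs, the operation is to keep every other character starting from the first (positions 1st, 3rd, 5th, ...), then delete the first 2 characters.
For "monarch" the result is "rh".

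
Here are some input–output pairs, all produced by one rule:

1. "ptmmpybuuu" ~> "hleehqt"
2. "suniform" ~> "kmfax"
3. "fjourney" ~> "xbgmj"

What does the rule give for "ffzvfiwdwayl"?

xxrnxaovo

The rule is to shift every letter 8 places backward in the alphabet (wrapping around), then delete the last 3 characters.
Applying both steps to "ffzvfiwdwayl": "xxrnxaovosqd", then "xxrnxaovo".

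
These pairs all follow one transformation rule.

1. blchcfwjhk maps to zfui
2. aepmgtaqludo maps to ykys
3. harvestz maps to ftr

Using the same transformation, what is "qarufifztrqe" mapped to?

The pattern: keep one character in every 3, starting at position 1 (positions 1st, 4th, 7th, ...), then shift every letter 2 places backward in the alphabet (wrapping around).
"qarufifztrqe" → "osdp".

osdp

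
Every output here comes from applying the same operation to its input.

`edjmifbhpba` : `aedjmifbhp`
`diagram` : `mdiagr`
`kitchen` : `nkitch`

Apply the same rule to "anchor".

Looking at the pairs, the operation is to move the last character to the front, then delete the last character.
"anchor" → "rancho" → "ranch".

ranch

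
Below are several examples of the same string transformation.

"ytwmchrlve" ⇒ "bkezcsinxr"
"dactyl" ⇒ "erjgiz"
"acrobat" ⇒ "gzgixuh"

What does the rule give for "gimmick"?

iqmosso

In each case the input is transformed by: move the last 2 characters to the front (rotate right by 2), then shift every letter 6 places forward in the alphabet (wrapping around).
On "gimmick" that produces "iqmosso".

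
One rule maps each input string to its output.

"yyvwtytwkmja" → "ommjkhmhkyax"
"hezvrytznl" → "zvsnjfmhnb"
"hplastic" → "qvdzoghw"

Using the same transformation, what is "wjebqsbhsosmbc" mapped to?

qkxspegpvgcgap

Rule — shift every letter 12 places backward in the alphabet (wrapping around), then move the last character to the front.
Starting from "wjebqsbhsosmbc": after the first operation, "kxspegpvgcgapq"; after the second, "qkxspegpvgcgap".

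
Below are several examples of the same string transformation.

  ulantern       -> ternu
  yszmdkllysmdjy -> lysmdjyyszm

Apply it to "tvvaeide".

What's happening: swap the front and back halves of the string, then delete the last 3 characters.
Applying that to "tvvaeide" gives "eidet".
(Check on "ulantern": → "ternulan" → "ternu" ✓)

eidet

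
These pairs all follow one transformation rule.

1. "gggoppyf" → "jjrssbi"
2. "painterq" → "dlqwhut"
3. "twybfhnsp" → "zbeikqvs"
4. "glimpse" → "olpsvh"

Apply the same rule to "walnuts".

In each case the input is transformed by: shift every letter 3 places forward in the alphabet (wrapping around), then delete the first character.
Working it through for "walnuts": intermediate "zdoqxwv", final "doqxwv".

doqxwv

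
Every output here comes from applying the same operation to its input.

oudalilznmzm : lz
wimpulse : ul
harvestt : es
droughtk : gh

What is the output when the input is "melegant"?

The transformation: swap the front and back halves of the string, then keep only the first 2 characters.
Working it through for "melegant": intermediate "gantmele", final "ga".
(Check on "droughtk": → "ghtkdrou" → "gh" ✓)

ga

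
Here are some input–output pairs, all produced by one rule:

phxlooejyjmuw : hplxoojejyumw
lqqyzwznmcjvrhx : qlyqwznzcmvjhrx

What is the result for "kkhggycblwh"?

kkghygbcwlh

What's happening: swap each adjacent pair of characters (1↔2, 3↔4, ...).
So "kkhggycblwh" becomes "kkghygbcwlh".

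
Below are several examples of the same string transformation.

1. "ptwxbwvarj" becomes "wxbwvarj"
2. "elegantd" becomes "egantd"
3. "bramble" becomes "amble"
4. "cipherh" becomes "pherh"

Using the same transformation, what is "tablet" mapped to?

blet

The rule is to delete the first 2 characters.
So "tablet" becomes "blet".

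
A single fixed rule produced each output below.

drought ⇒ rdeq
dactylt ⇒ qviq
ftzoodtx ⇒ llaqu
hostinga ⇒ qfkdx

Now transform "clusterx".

In each case the input is transformed by: shift every letter 3 places backward in the alphabet (wrapping around), then delete the first 3 characters.
Working it through for "clusterx": intermediate "zirpqbou", final "pqbou".

pqbou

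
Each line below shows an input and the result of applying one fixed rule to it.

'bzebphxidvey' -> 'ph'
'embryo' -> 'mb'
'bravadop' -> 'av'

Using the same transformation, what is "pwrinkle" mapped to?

ri

Looking at the pairs, the operation is to swap the front and back halves of the string, then keep only the last 2 characters.
Applying both steps to "pwrinkle": "nklepwri", then "ri".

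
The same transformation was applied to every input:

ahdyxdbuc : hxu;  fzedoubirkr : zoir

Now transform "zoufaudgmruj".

oagu

Each output is the input with this applied: keep one character in every 3, starting at position 2 (positions 2nd, 5th, 8th, ...).
So "zoufaudgmruj" becomes "oagu".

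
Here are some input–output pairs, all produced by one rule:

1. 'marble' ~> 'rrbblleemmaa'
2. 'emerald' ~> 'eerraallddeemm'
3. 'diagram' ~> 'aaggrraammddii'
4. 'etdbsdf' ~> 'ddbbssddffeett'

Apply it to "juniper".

What's happening: move the first 2 characters to the end (rotate left by 2), then double every character.
For "juniper", step one produces "niperju"; step two turns that into "nniippeerrjjuu".

nniippeerrjjuu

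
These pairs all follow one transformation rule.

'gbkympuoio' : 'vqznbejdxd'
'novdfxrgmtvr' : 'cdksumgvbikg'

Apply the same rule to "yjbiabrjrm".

nyqxpqgygb

In each case the input is transformed by: shift every letter 11 places backward in the alphabet (wrapping around).
For "yjbiabrjrm" the result is "nyqxpqgygb".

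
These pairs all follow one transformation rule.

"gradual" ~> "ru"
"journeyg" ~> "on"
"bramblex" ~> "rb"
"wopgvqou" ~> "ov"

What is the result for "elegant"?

la

Rule — move the last character to the front, then keep one character in every 3, starting at position 3 (positions 3rd, 6th, 9th, ...).
For "elegant", step one produces "telegan"; step two turns that into "la".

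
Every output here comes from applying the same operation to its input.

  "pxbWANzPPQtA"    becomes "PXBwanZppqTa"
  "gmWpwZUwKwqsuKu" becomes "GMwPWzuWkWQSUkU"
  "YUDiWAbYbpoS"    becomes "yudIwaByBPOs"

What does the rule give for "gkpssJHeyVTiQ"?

GKPSSjhEYvtIq

Looking at the pairs, the operation is to flip the case of every letter.
On "gkpssJHeyVTiQ" that produces "GKPSSjhEYvtIq".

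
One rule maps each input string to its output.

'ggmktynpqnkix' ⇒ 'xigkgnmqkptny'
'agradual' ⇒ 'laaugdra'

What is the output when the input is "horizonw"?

wnhoozri

Each output is the input with this applied: move the last character to the front, then take characters alternately from the front and the back (1st, last, 2nd, 2nd-last, ...).
For "horizonw", step one produces "whorizon"; step two turns that into "wnhoozri".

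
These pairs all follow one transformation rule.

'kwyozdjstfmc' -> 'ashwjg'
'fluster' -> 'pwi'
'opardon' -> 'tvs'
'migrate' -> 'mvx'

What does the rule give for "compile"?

stp

Rule — keep every other character starting from the second (positions 2nd, 4th, 6th, ...), then shift every letter 4 places forward in the alphabet (wrapping around).
For "compile", step one produces "opl"; step two turns that into "stp".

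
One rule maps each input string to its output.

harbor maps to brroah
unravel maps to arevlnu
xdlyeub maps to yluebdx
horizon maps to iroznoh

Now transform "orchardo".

The pattern: swap each adjacent pair of characters (1↔2, 3↔4, ...), then move the first 2 characters to the end (rotate left by 2).
On "orchardo": the first step gives "rohcraod", and the second then gives "hcraodro".

hcraodro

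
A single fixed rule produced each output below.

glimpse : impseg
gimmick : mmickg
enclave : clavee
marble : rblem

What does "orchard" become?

chardo

What's happening: move the first character to the end, then delete the first character.
Working it through for "orchard": intermediate "rchardo", final "chardo".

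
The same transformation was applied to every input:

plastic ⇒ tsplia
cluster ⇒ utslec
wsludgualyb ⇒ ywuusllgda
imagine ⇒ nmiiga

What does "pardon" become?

rpoda

In each case the input is transformed by: delete the last character, then sort the characters into reverse alphabetical order.
Applying both steps to "pardon": "pardo", then "rpoda".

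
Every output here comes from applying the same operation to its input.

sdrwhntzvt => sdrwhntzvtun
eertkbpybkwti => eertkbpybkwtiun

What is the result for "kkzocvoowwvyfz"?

Each output is the input with this applied: append "un".
For "kkzocvoowwvyfz" the result is "kkzocvoowwvyfzun".

kkzocvoowwvyfzun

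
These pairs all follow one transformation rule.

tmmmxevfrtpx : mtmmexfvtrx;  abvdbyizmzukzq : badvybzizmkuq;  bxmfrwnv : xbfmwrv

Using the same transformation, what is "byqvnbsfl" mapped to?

ybvqbnfs

Each output is the input with this applied: swap each adjacent pair of characters (1↔2, 3↔4, ...), then delete the last character.
On "byqvnbsfl": the first step gives "ybvqbnfsl", and the second then gives "ybvqbnfs".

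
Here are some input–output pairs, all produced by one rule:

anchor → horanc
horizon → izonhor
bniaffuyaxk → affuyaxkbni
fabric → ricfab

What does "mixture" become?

turemix

The rule is to move the first 3 characters to the end (rotate left by 3).
Doing the same to "mixture": "turemix".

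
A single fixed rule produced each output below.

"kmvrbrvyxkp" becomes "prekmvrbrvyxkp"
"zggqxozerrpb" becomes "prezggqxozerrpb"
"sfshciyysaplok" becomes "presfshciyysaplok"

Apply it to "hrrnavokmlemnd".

Each output is the input with this applied: prepend "pre".
Applying that to "hrrnavokmlemnd" gives "prehrrnavokmlemnd".

prehrrnavokmlemnd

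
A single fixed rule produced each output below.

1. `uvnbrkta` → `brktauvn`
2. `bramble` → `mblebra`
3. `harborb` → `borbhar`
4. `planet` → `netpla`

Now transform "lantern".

ternlan

In each case the input is transformed by: move the first 3 characters to the end (rotate left by 3).
Applying that to "lantern" gives "ternlan".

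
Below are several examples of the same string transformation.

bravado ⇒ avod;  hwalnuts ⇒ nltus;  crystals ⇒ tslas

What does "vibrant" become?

The rule is to delete the first 3 characters, then swap each adjacent pair of characters (1↔2, 3↔4, ...).
On "vibrant": the first step gives "rant", and the second then gives "artn".
(Check on "hwalnuts": → "lnuts" → "nltus" ✓)

artn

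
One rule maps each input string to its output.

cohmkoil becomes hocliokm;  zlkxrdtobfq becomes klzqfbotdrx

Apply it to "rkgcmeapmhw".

gkrwhmpaemc

Rule — reverse the string, then move the last 3 characters to the front (rotate right by 3).
On "rkgcmeapmhw": the first step gives "whmpaemcgkr", and the second then gives "gkrwhmpaemc".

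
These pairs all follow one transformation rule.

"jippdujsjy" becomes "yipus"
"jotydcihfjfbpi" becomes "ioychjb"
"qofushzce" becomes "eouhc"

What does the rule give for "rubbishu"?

uubs

Rule — move the last character to the front, then keep every other character starting from the first (positions 1st, 3rd, 5th, ...).
Applying both steps to "rubbishu": "urubbish", then "uubs".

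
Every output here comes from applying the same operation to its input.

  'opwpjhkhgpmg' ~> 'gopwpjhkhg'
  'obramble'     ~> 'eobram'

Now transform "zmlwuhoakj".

What's happening: move the last 3 characters to the front (rotate right by 3), then delete the first 2 characters.
Starting from "zmlwuhoakj": after the first operation, "akjzmlwuho"; after the second, "jzmlwuho".

jzmlwuho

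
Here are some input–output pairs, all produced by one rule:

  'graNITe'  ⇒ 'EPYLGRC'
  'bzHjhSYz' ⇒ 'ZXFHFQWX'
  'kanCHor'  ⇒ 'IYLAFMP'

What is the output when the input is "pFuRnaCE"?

The pattern: shift every letter 2 places backward in the alphabet (wrapping around), then convert every letter to uppercase.
So "pFuRnaCE" becomes "NDSPLYAC".
(Check on "bzHjhSYz": → "zxFhfQWx" → "ZXFHFQWX" ✓)

NDSPLYAC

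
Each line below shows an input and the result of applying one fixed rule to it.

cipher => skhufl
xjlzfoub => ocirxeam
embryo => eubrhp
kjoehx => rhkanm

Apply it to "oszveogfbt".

cyhrjiewrv

The transformation: shift every letter 3 places forward in the alphabet (wrapping around), then move the first 2 characters to the end (rotate left by 2).
Applying both steps to "oszveogfbt": "rvcyhrjiew", then "cyhrjiewrv".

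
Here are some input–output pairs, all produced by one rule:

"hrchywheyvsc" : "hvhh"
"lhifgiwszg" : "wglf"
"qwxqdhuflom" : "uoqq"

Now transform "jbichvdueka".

The transformation: keep one character in every 3, starting at position 1 (positions 1st, 4th, 7th, ...), then move the first 2 characters to the end (rotate left by 2).
On "jbichvdueka": the first step gives "jcdk", and the second then gives "dkjc".
(Check on "hrchywheyvsc": → "hhhv" → "hvhh" ✓)

dkjc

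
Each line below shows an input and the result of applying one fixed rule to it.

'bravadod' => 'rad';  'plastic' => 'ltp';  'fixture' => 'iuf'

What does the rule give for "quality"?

The rule is to move the first character to the end, then keep one character in every 3, starting at position 1 (positions 1st, 4th, 7th, ...).
"quality" → "uiq".

uiq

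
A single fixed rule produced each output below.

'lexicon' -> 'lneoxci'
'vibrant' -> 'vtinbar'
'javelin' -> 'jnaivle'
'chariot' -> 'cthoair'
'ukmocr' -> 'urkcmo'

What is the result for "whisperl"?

The transformation: take characters alternately from the front and the back (1st, last, 2nd, 2nd-last, ...).
So "whisperl" becomes "wlhriesp".

wlhriesp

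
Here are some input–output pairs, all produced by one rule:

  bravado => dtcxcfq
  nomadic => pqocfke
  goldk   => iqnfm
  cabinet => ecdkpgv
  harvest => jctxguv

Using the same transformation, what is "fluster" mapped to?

Rule — shift every letter 2 places forward in the alphabet (wrapping around).
On "fluster" that produces "hnwuvgt".

hnwuvgt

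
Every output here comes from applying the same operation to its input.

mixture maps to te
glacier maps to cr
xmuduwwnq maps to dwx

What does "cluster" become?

sr

Each output is the input with this applied: move the first 2 characters to the end (rotate left by 2), then keep one character in every 3, starting at position 2 (positions 2nd, 5th, 8th, ...).
"cluster" → "ustercl" → "sr".
(Check on "glacier": → "aciergl" → "cr" ✓)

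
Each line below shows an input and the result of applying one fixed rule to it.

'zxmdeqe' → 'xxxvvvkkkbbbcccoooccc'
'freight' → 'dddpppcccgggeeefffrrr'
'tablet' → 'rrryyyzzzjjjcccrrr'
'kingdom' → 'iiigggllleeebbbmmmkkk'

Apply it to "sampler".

Rule — shift every letter 2 places backward in the alphabet (wrapping around), then repeat every character 3 times.
For "sampler", step one produces "qyknjcp"; step two turns that into "qqqyyykkknnnjjjcccppp".

qqqyyykkknnnjjjcccppp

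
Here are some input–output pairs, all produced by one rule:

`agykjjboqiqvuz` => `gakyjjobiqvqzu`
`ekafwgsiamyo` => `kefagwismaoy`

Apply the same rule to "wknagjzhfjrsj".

kwanjghzjfsrj

The rule is to swap each adjacent pair of characters (1↔2, 3↔4, ...).
So "wknagjzhfjrsj" becomes "kwanjghzjfsrj".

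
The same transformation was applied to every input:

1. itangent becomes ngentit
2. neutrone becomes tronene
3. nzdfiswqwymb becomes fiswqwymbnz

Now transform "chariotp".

riotpch

Each output is the input with this applied: move the first 3 characters to the end (rotate left by 3), then delete the last character.
"chariotp" → "riotpcha" → "riotpch".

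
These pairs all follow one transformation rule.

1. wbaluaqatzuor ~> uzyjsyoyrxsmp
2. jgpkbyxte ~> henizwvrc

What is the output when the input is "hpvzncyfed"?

The transformation: shift every letter 2 places backward in the alphabet (wrapping around).
"hpvzncyfed" → "fntxlawdcb".

fntxlawdcb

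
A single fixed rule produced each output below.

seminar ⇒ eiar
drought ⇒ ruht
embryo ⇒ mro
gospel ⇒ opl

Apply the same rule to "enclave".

nlve

Each output is the input with this applied: swap each adjacent pair of characters (1↔2, 3↔4, ...), then keep every other character starting from the first (positions 1st, 3rd, 5th, ...).
Applying both steps to "enclave": "nelcvae", then "nlve".
(Check on "drought": → "rduohgt" → "ruht" ✓)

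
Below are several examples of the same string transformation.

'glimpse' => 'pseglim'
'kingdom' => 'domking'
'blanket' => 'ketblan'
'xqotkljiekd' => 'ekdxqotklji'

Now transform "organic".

nicorga

Rule — move the last 3 characters to the front (rotate right by 3).
Applying that to "organic" gives "nicorga".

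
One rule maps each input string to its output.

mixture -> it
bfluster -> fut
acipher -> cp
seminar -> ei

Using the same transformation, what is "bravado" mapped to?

What's happening: delete the last 2 characters, then keep every other character starting from the second (positions 2nd, 4th, 6th, ...).
"bravado" → "rv".

rv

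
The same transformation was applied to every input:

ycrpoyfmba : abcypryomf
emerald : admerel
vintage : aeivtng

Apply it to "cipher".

reichp

Rule — swap each adjacent pair of characters (1↔2, 3↔4, ...), then move the last 2 characters to the front (rotate right by 2).
Applying both steps to "cipher": "ichpre", then "reichp".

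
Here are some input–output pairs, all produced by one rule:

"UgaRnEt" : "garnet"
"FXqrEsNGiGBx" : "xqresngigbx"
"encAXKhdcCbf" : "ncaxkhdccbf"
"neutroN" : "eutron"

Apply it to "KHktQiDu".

hktqidu

The rule is to delete the first character, then convert every letter to lowercase.
On "KHktQiDu": the first step gives "HktQiDu", and the second then gives "hktqidu".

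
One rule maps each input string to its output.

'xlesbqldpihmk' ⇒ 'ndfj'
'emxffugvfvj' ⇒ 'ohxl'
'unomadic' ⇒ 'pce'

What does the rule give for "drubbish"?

The pattern: keep one character in every 3, starting at position 2 (positions 2nd, 5th, 8th, ...), then shift every letter 2 places forward in the alphabet (wrapping around).
Applying that to "drubbish" gives "tdj".
(Check on "xlesbqldpihmk": → "lbdh" → "ndfj" ✓)

tdj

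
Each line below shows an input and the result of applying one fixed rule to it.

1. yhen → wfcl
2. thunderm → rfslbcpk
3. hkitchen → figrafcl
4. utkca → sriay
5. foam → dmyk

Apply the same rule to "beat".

The rule is to shift every letter 2 places backward in the alphabet (wrapping around).
Doing the same to "beat": "zcyr".

zcyr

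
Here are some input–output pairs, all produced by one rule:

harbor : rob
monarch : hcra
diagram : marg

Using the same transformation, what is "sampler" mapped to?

Looking at the pairs, the operation is to delete the first 3 characters, then reverse the string.
Working it through for "sampler": intermediate "pler", final "relp".

relp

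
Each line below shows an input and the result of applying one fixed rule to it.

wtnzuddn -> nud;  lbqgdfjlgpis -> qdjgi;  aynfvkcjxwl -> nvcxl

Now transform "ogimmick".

What's happening: delete the first character, then keep every other character starting from the second (positions 2nd, 4th, 6th, ...).
On "ogimmick": the first step gives "gimmick", and the second then gives "imc".

imc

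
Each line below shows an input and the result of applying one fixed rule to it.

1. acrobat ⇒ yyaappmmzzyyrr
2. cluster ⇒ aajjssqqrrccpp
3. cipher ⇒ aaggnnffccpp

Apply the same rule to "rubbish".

In each case the input is transformed by: double every character, then shift every letter 2 places backward in the alphabet (wrapping around).
For "rubbish" the result is "ppsszzzzggqqff".

ppsszzzzggqqff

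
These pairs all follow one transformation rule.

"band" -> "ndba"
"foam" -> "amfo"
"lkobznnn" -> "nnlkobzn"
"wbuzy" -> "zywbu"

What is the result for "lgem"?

emlg

The pattern: move the last 2 characters to the front (rotate right by 2).
For "lgem" the result is "emlg".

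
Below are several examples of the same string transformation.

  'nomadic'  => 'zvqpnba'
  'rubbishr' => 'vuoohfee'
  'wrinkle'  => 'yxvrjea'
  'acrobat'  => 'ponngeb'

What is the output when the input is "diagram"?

zvtqnne

The rule is to shift every letter 13 places forward in the alphabet (wrapping around) — i.e. ROT13, then sort the characters into reverse alphabetical order.
Applying both steps to "diagram": "qvntenz", then "zvtqnne".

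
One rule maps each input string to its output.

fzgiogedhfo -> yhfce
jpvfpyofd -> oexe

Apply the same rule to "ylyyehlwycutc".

Each output is the input with this applied: keep every other character starting from the second (positions 2nd, 4th, 6th, ...), then shift every letter 1 place backward in the alphabet (wrapping around).
Doing the same to "ylyyehlwycutc": "kxgvbs".

kxgvbs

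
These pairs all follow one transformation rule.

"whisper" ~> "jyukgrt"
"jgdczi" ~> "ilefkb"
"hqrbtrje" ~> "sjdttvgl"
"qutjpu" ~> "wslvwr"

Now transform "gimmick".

kiooekm

Each output is the input with this applied: shift every letter 2 places forward in the alphabet (wrapping around), then swap each adjacent pair of characters (1↔2, 3↔4, ...).
Applying both steps to "gimmick": "ikookem", then "kiooekm".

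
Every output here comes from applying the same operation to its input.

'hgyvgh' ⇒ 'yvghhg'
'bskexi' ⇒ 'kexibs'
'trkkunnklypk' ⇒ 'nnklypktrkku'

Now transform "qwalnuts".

Looking at the pairs, the operation is to swap the front and back halves of the string, then move the last character to the front.
Starting from "qwalnuts": after the first operation, "nutsqwal"; after the second, "lnutsqwa".

lnutsqwa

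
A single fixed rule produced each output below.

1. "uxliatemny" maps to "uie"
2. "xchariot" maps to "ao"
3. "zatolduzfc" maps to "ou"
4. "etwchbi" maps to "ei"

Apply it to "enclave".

The pattern: keep one character in every 3, starting at position 1 (positions 1st, 4th, 7th, ...), then keep only the vowels.
Applying both steps to "enclave": "ele", then "ee".

ee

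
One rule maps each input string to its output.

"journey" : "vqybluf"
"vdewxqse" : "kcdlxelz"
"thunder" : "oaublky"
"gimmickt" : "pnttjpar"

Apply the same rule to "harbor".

hoiyyv

In each case the input is transformed by: swap each adjacent pair of characters (1↔2, 3↔4, ...), then shift every letter 7 places forward in the alphabet (wrapping around).
Starting from "harbor": after the first operation, "ahbrro"; after the second, "hoiyyv".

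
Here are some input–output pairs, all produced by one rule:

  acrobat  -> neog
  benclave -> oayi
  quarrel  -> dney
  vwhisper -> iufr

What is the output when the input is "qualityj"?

dnvl

The transformation: shift every letter 13 places forward in the alphabet (wrapping around) — i.e. ROT13, then keep every other character starting from the first (positions 1st, 3rd, 5th, ...).
Applying that to "qualityj" gives "dnvl".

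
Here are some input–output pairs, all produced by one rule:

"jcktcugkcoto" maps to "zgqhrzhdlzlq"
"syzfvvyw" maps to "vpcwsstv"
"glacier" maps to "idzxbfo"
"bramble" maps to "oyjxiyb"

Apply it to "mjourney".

The rule is to swap each adjacent pair of characters (1↔2, 3↔4, ...), then shift every letter 3 places backward in the alphabet (wrapping around).
"mjourney" → "jmuonrye" → "gjrlkovb".

gjrlkovb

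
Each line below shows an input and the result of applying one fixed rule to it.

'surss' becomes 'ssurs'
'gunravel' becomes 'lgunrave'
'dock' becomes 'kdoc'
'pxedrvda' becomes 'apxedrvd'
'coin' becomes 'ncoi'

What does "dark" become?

kdar

In each case the input is transformed by: move the last character to the front.
So "dark" becomes "kdar".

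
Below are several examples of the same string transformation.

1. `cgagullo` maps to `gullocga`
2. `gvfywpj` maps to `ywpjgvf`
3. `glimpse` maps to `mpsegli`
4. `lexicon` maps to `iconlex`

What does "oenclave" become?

claveoen

Rule — move the first 3 characters to the end (rotate left by 3).
Doing the same to "oenclave": "claveoen".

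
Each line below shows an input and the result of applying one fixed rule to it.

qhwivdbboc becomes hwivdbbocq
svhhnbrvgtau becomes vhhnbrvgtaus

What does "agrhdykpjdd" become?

The pattern: move the first character to the end.
Doing the same to "agrhdykpjdd": "grhdykpjdda".

grhdykpjdda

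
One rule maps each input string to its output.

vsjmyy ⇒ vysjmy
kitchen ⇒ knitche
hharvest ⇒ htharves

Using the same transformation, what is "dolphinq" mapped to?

dqolphin

What's happening: swap the first and last characters, then move the last character to the front.
"dolphinq" → "qolphind" → "dqolphin".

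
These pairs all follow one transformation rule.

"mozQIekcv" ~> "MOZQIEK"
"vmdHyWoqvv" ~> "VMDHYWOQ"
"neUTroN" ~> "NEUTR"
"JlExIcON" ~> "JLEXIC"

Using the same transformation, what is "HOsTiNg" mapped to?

Rule — delete the last 2 characters, then convert every letter to uppercase.
"HOsTiNg" → "HOSTI".

HOSTI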